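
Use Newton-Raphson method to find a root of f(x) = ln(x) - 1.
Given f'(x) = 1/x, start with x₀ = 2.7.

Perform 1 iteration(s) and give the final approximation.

f(x) = ln(x) - 1
f'(x) = 1/x
x₀ = 2.7

Newton-Raphson formula: x_{n+1} = x_n - f(x_n)/f'(x_n)

Iteration 1:
  f(2.700000) = -0.006748
  f'(2.700000) = 0.370370
  x_1 = 2.700000 - (-0.006748)/0.370370 = 2.718220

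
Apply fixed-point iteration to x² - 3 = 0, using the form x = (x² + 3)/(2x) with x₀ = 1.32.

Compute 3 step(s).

Equation: x² - 3 = 0
Fixed-point form: x = (x² + 3)/(2x)
x₀ = 1.32

x_1 = g(1.320000) = 1.796364
x_2 = g(1.796364) = 1.733202
x_3 = g(1.733202) = 1.732051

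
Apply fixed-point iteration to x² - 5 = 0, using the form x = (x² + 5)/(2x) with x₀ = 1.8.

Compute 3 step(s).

Equation: x² - 5 = 0
Fixed-point form: x = (x² + 5)/(2x)
x₀ = 1.8

x_1 = g(1.800000) = 2.288889
x_2 = g(2.288889) = 2.236677
x_3 = g(2.236677) = 2.236068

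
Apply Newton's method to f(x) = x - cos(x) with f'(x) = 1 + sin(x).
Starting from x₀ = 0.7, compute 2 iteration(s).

f(x) = x - cos(x)
f'(x) = 1 + sin(x)
x₀ = 0.7

Newton-Raphson formula: x_{n+1} = x_n - f(x_n)/f'(x_n)

Iteration 1:
  f(0.700000) = -0.064842
  f'(0.700000) = 1.644218
  x_1 = 0.700000 - (-0.064842)/1.644218 = 0.739436
Iteration 2:
  f(0.739436) = 0.000588
  f'(0.739436) = 1.673872
  x_2 = 0.739436 - 0.000588/1.673872 = 0.739085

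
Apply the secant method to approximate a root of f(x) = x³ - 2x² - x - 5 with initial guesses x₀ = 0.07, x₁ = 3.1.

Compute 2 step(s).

f(x) = x³ - 2x² - x - 5
x₀ = 0.07, x₁ = 3.1

Secant formula: x_{n+1} = x_n - f(x_n)(x_n - x_{n-1})/(f(x_n) - f(x_{n-1}))

Iteration 1:
  f(0.070000) = -5.079457
  f(3.100000) = 2.471000
  x_2 = 3.100000 - 2.471000×(3.100000 - 0.070000)/(2.471000 - (-5.079457))
       = 2.108387
Iteration 2:
  f(3.100000) = 2.471000
  f(2.108387) = -6.626574
  x_3 = 2.108387 - (-6.626574)×(2.108387 - 3.100000)/(-6.626574 - 2.471000)
       = 2.830667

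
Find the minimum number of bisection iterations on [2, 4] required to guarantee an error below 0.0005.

We need (b-a)/2^n ≤ 0.0005
(4 - 2)/2^n ≤ 0.0005
2/2^n ≤ 0.0005
2^n ≥ 4000
n ≥ log₂(4000) = 11.97
n ≥ 12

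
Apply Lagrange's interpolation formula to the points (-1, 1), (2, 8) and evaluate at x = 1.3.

Lagrange interpolation formula:
P(x) = Σ yᵢ × Lᵢ(x)
where Lᵢ(x) = Π_{j≠i} (x - xⱼ)/(xᵢ - xⱼ)

L_0(1.3) = (1.3 - 2)/(-1 - 2) = 0.233333
L_1(1.3) = (1.3 - (-1))/(2 - (-1)) = 0.766667

P(1.3) = 1×L_0(1.3) + 8×L_1(1.3)
P(1.3) = 6.366667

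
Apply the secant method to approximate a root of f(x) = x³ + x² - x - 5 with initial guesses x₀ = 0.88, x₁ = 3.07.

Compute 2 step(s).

f(x) = x³ + x² - x - 5
x₀ = 0.88, x₁ = 3.07

Secant formula: x_{n+1} = x_n - f(x_n)(x_n - x_{n-1})/(f(x_n) - f(x_{n-1}))

Iteration 1:
  f(0.880000) = -4.424128
  f(3.070000) = 30.289343
  x_2 = 3.070000 - 30.289343×(3.070000 - 0.880000)/(30.289343 - (-4.424128))
       = 1.159109
Iteration 2:
  f(3.070000) = 30.289343
  f(1.159109) = -3.258274
  x_3 = 1.159109 - (-3.258274)×(1.159109 - 3.070000)/(-3.258274 - 30.289343)
       = 1.344702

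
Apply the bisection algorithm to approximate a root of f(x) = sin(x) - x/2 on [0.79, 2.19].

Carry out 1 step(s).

f(x) = sin(x) - x/2
Initial interval: [0.79, 2.19]

Iteration 1:
  c_1 = (0.790000 + 2.190000)/2 = 1.490000
  f(c_1) = f(1.490000) = 0.251738
  f(a) × f(c) ≥ 0, new interval: [1.490000, 2.190000]

After 1 iteration(s), the approximation is c_1 = 1.490000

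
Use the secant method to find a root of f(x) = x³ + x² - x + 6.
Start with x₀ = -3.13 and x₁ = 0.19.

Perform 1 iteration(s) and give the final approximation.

f(x) = x³ + x² - x + 6
x₀ = -3.13, x₁ = 0.19

Secant formula: x_{n+1} = x_n - f(x_n)(x_n - x_{n-1})/(f(x_n) - f(x_{n-1}))

Iteration 1:
  f(-3.130000) = -11.737397
  f(0.190000) = 5.852959
  x_2 = 0.190000 - 5.852959×(0.190000 - (-3.130000))/(5.852959 - (-11.737397))
       = -0.914686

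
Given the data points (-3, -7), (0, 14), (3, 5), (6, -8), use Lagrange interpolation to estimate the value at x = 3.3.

Lagrange interpolation formula:
P(x) = Σ yᵢ × Lᵢ(x)
where Lᵢ(x) = Π_{j≠i} (x - xⱼ)/(xᵢ - xⱼ)

L_0(3.3) = (3.3 - 0)/(-3 - 0) × (3.3 - 3)/(-3 - 3) × (3.3 - 6)/(-3 - 6) = 0.016500
L_1(3.3) = (3.3 - (-3))/(0 - (-3)) × (3.3 - 3)/(0 - 3) × (3.3 - 6)/(0 - 6) = -0.094500
L_2(3.3) = (3.3 - (-3))/(3 - (-3)) × (3.3 - 0)/(3 - 0) × (3.3 - 6)/(3 - 6) = 1.039500
L_3(3.3) = (3.3 - (-3))/(6 - (-3)) × (3.3 - 0)/(6 - 0) × (3.3 - 3)/(6 - 3) = 0.038500

P(3.3) = (-7)×L_0(3.3) + 14×L_1(3.3) + 5×L_2(3.3) + (-8)×L_3(3.3)
P(3.3) = 3.451000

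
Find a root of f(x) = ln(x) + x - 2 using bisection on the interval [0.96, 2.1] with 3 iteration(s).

f(x) = ln(x) + x - 2
Initial interval: [0.96, 2.1]

Iteration 1:
  c_1 = (0.960000 + 2.100000)/2 = 1.530000
  f(c_1) = f(1.530000) = -0.044732
  f(a) × f(c) ≥ 0, new interval: [1.530000, 2.100000]
Iteration 2:
  c_2 = (1.530000 + 2.100000)/2 = 1.815000
  f(c_2) = f(1.815000) = 0.411085
  f(a) × f(c) < 0, new interval: [1.530000, 1.815000]
Iteration 3:
  c_3 = (1.530000 + 1.815000)/2 = 1.672500
  f(c_3) = f(1.672500) = 0.186820
  f(a) × f(c) < 0, new interval: [1.530000, 1.672500]

After 3 iteration(s), the approximation is c_3 = 1.672500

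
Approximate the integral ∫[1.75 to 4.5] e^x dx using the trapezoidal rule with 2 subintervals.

f(x) = e^x
a = 1.75, b = 4.5, n = 2
h = (b - a)/n = 1.375000

Trapezoidal rule: (h/2)[f(x₀) + 2f(x₁) + 2f(x₂) + ... + f(xₙ)]

x_0 = 1.7500, f(x_0) = 5.754603, coefficient = 1
x_1 = 3.1250, f(x_1) = 22.759895, coefficient = 2
x_2 = 4.5000, f(x_2) = 90.017131, coefficient = 1

I ≈ (1.375000/2) × 141.291524 = 97.137923
Exact value: 84.262529
Error: 12.875394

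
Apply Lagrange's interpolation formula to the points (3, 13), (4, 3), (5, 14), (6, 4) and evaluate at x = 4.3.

Lagrange interpolation formula:
P(x) = Σ yᵢ × Lᵢ(x)
where Lᵢ(x) = Π_{j≠i} (x - xⱼ)/(xᵢ - xⱼ)

L_0(4.3) = (4.3 - 4)/(3 - 4) × (4.3 - 5)/(3 - 5) × (4.3 - 6)/(3 - 6) = -0.059500
L_1(4.3) = (4.3 - 3)/(4 - 3) × (4.3 - 5)/(4 - 5) × (4.3 - 6)/(4 - 6) = 0.773500
L_2(4.3) = (4.3 - 3)/(5 - 3) × (4.3 - 4)/(5 - 4) × (4.3 - 6)/(5 - 6) = 0.331500
L_3(4.3) = (4.3 - 3)/(6 - 3) × (4.3 - 4)/(6 - 4) × (4.3 - 5)/(6 - 5) = -0.045500

P(4.3) = 13×L_0(4.3) + 3×L_1(4.3) + 14×L_2(4.3) + 4×L_3(4.3)
P(4.3) = 6.006000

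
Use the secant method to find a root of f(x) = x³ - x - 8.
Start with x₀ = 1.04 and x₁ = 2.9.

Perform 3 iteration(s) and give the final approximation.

f(x) = x³ - x - 8
x₀ = 1.04, x₁ = 2.9

Secant formula: x_{n+1} = x_n - f(x_n)(x_n - x_{n-1})/(f(x_n) - f(x_{n-1}))

Iteration 1:
  f(1.040000) = -7.915136
  f(2.900000) = 13.489000
  x_2 = 2.900000 - 13.489000×(2.900000 - 1.040000)/(13.489000 - (-7.915136))
       = 1.727818
Iteration 2:
  f(2.900000) = 13.489000
  f(1.727818) = -4.569667
  x_3 = 1.727818 - (-4.569667)×(1.727818 - 2.900000)/(-4.569667 - 13.489000)
       = 2.024434
Iteration 3:
  f(1.727818) = -4.569667
  f(2.024434) = -1.727633
  x_4 = 2.024434 - (-1.727633)×(2.024434 - 1.727818)/(-1.727633 - (-4.569667))
       = 2.204742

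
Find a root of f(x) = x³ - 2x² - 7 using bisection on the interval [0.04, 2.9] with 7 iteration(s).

f(x) = x³ - 2x² - 7
Initial interval: [0.04, 2.9]

Iteration 1:
  c_1 = (0.040000 + 2.900000)/2 = 1.470000
  f(c_1) = f(1.470000) = -8.145277
  f(a) × f(c) ≥ 0, new interval: [1.470000, 2.900000]
Iteration 2:
  c_2 = (1.470000 + 2.900000)/2 = 2.185000
  f(c_2) = f(2.185000) = -6.116768
  f(a) × f(c) ≥ 0, new interval: [2.185000, 2.900000]
Iteration 3:
  c_3 = (2.185000 + 2.900000)/2 = 2.542500
  f(c_3) = f(2.542500) = -3.493114
  f(a) × f(c) ≥ 0, new interval: [2.542500, 2.900000]
Iteration 4:
  c_4 = (2.542500 + 2.900000)/2 = 2.721250
  f(c_4) = f(2.721250) = -1.658998
  f(a) × f(c) ≥ 0, new interval: [2.721250, 2.900000]
Iteration 5:
  c_5 = (2.721250 + 2.900000)/2 = 2.810625
  f(c_5) = f(2.810625) = -0.596376
  f(a) × f(c) ≥ 0, new interval: [2.810625, 2.900000]
Iteration 6:
  c_6 = (2.810625 + 2.900000)/2 = 2.855313
  f(c_6) = f(2.855313) = -0.026800
  f(a) × f(c) ≥ 0, new interval: [2.855313, 2.900000]
Iteration 7:
  c_7 = (2.855313 + 2.900000)/2 = 2.877656
  f(c_7) = f(2.877656) = 0.267788
  f(a) × f(c) < 0, new interval: [2.855313, 2.877656]

After 7 iteration(s), the approximation is c_7 = 2.877656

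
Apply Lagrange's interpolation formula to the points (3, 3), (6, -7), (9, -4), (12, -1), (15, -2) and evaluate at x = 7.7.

Lagrange interpolation formula:
P(x) = Σ yᵢ × Lᵢ(x)
where Lᵢ(x) = Π_{j≠i} (x - xⱼ)/(xᵢ - xⱼ)

L_0(7.7) = (7.7 - 6)/(3 - 6) × (7.7 - 9)/(3 - 9) × (7.7 - 12)/(3 - 12) × (7.7 - 15)/(3 - 15) = -0.035685
L_1(7.7) = (7.7 - 3)/(6 - 3) × (7.7 - 9)/(6 - 9) × (7.7 - 12)/(6 - 12) × (7.7 - 15)/(6 - 15) = 0.394636
L_2(7.7) = (7.7 - 3)/(9 - 3) × (7.7 - 6)/(9 - 6) × (7.7 - 12)/(9 - 12) × (7.7 - 15)/(9 - 15) = 0.774093
L_3(7.7) = (7.7 - 3)/(12 - 3) × (7.7 - 6)/(12 - 6) × (7.7 - 9)/(12 - 9) × (7.7 - 15)/(12 - 15) = -0.156019
L_4(7.7) = (7.7 - 3)/(15 - 3) × (7.7 - 6)/(15 - 6) × (7.7 - 9)/(15 - 9) × (7.7 - 12)/(15 - 12) = 0.022975

P(7.7) = 3×L_0(7.7) + (-7)×L_1(7.7) + (-4)×L_2(7.7) + (-1)×L_3(7.7) + (-2)×L_4(7.7)
P(7.7) = -5.855808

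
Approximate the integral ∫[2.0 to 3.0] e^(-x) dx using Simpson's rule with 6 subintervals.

f(x) = e^(-x)
a = 2.0, b = 3.0, n = 6
h = (b - a)/n = 0.166667

Simpson's rule: (h/3)[f(x₀) + 4f(x₁) + 2f(x₂) + ... + f(xₙ)]

x_0 = 2.0000, f(x_0) = 0.135335, coefficient = 1
x_1 = 2.1667, f(x_1) = 0.114559, coefficient = 4
x_2 = 2.3333, f(x_2) = 0.096972, coefficient = 2
x_3 = 2.5000, f(x_3) = 0.082085, coefficient = 4
x_4 = 2.6667, f(x_4) = 0.069483, coefficient = 2
x_5 = 2.8333, f(x_5) = 0.058816, coefficient = 4
x_6 = 3.0000, f(x_6) = 0.049787, coefficient = 1

I ≈ (0.166667/3) × 1.539874 = 0.085549
Exact value: 0.085548
Error: 0.000000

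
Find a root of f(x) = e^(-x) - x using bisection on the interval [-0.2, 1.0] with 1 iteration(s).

f(x) = e^(-x) - x
Initial interval: [-0.2, 1.0]

Iteration 1:
  c_1 = (-0.200000 + 1.000000)/2 = 0.400000
  f(c_1) = f(0.400000) = 0.270320
  f(a) × f(c) ≥ 0, new interval: [0.400000, 1.000000]

After 1 iteration(s), the approximation is c_1 = 0.400000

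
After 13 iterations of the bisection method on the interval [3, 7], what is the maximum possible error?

Bisection error bound: |error| ≤ (b-a)/2^n
|error| ≤ (7 - 3)/2^13 = 4/2^13
|error| ≤ 0.0004882812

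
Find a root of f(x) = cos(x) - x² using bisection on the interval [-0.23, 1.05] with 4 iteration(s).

f(x) = cos(x) - x²
Initial interval: [-0.23, 1.05]

Iteration 1:
  c_1 = (-0.230000 + 1.050000)/2 = 0.410000
  f(c_1) = f(0.410000) = 0.749021
  f(a) × f(c) ≥ 0, new interval: [0.410000, 1.050000]
Iteration 2:
  c_2 = (0.410000 + 1.050000)/2 = 0.730000
  f(c_2) = f(0.730000) = 0.212274
  f(a) × f(c) ≥ 0, new interval: [0.730000, 1.050000]
Iteration 3:
  c_3 = (0.730000 + 1.050000)/2 = 0.890000
  f(c_3) = f(0.890000) = -0.162688
  f(a) × f(c) < 0, new interval: [0.730000, 0.890000]
Iteration 4:
  c_4 = (0.730000 + 0.890000)/2 = 0.810000
  f(c_4) = f(0.810000) = 0.033398
  f(a) × f(c) ≥ 0, new interval: [0.810000, 0.890000]

After 4 iteration(s), the approximation is c_4 = 0.810000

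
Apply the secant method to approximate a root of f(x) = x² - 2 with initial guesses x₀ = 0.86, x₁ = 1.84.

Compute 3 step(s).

f(x) = x² - 2
x₀ = 0.86, x₁ = 1.84

Secant formula: x_{n+1} = x_n - f(x_n)(x_n - x_{n-1})/(f(x_n) - f(x_{n-1}))

Iteration 1:
  f(0.860000) = -1.260400
  f(1.840000) = 1.385600
  x_2 = 1.840000 - 1.385600×(1.840000 - 0.860000)/(1.385600 - (-1.260400))
       = 1.326815
Iteration 2:
  f(1.840000) = 1.385600
  f(1.326815) = -0.239562
  x_3 = 1.326815 - (-0.239562)×(1.326815 - 1.840000)/(-0.239562 - 1.385600)
       = 1.402463
Iteration 3:
  f(1.326815) = -0.239562
  f(1.402463) = -0.033099
  x_4 = 1.402463 - (-0.033099)×(1.402463 - 1.326815)/(-0.033099 - (-0.239562))
       = 1.414590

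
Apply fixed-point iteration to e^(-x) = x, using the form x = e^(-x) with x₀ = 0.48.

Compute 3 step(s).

Equation: e^(-x) = x
Fixed-point form: x = e^(-x)
x₀ = 0.48

x_1 = g(0.480000) = 0.618783
x_2 = g(0.618783) = 0.538599
x_3 = g(0.538599) = 0.583565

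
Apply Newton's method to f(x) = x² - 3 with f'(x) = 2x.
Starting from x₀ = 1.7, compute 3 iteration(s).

f(x) = x² - 3
f'(x) = 2x
x₀ = 1.7

Newton-Raphson formula: x_{n+1} = x_n - f(x_n)/f'(x_n)

Iteration 1:
  f(1.700000) = -0.110000
  f'(1.700000) = 3.400000
  x_1 = 1.700000 - (-0.110000)/3.400000 = 1.732353
Iteration 2:
  f(1.732353) = 0.001047
  f'(1.732353) = 3.464706
  x_2 = 1.732353 - 0.001047/3.464706 = 1.732051
Iteration 3:
  f(1.732051) = 0.000000
  f'(1.732051) = 3.464102
  x_3 = 1.732051 - 0.000000/3.464102 = 1.732051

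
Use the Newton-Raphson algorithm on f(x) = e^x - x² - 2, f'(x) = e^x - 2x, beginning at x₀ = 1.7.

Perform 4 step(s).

f(x) = e^x - x² - 2
f'(x) = e^x - 2x
x₀ = 1.7

Newton-Raphson formula: x_{n+1} = x_n - f(x_n)/f'(x_n)

Iteration 1:
  f(1.700000) = 0.583947
  f'(1.700000) = 2.073947
  x_1 = 1.700000 - 0.583947/2.073947 = 1.418437
Iteration 2:
  f(1.418437) = 0.118695
  f'(1.418437) = 1.293785
  x_2 = 1.418437 - 0.118695/1.293785 = 1.326694
Iteration 3:
  f(1.326694) = 0.008447
  f'(1.326694) = 1.115176
  x_3 = 1.326694 - 0.008447/1.115176 = 1.319119
Iteration 4:
  f(1.319119) = 0.000050
  f'(1.319119) = 1.101888
  x_4 = 1.319119 - 0.000050/1.101888 = 1.319074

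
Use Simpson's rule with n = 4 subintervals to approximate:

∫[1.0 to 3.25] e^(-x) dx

f(x) = e^(-x)
a = 1.0, b = 3.25, n = 4
h = (b - a)/n = 0.562500

Simpson's rule: (h/3)[f(x₀) + 4f(x₁) + 2f(x₂) + ... + f(xₙ)]

x_0 = 1.0000, f(x_0) = 0.367879, coefficient = 1
x_1 = 1.5625, f(x_1) = 0.209611, coefficient = 4
x_2 = 2.1250, f(x_2) = 0.119433, coefficient = 2
x_3 = 2.6875, f(x_3) = 0.068051, coefficient = 4
x_4 = 3.2500, f(x_4) = 0.038774, coefficient = 1

I ≈ (0.562500/3) × 1.756169 = 0.329282
Exact value: 0.329105
Error: 0.000176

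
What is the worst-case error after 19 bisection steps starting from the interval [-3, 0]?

Bisection error bound: |error| ≤ (b-a)/2^n
|error| ≤ (0 - (-3))/2^19 = 3/2^19
|error| ≤ 0.0000057220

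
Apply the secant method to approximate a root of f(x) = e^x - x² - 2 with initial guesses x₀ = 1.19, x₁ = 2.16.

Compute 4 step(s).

f(x) = e^x - x² - 2
x₀ = 1.19, x₁ = 2.16

Secant formula: x_{n+1} = x_n - f(x_n)(x_n - x_{n-1})/(f(x_n) - f(x_{n-1}))

Iteration 1:
  f(1.190000) = -0.129019
  f(2.160000) = 2.005538
  x_2 = 2.160000 - 2.005538×(2.160000 - 1.190000)/(2.005538 - (-0.129019))
       = 1.248630
Iteration 2:
  f(2.160000) = 2.005538
  f(1.248630) = -0.073513
  x_3 = 1.248630 - (-0.073513)×(1.248630 - 2.160000)/(-0.073513 - 2.005538)
       = 1.280855
Iteration 3:
  f(1.248630) = -0.073513
  f(1.280855) = -0.040874
  x_4 = 1.280855 - (-0.040874)×(1.280855 - 1.248630)/(-0.040874 - (-0.073513))
       = 1.321210
Iteration 4:
  f(1.280855) = -0.040874
  f(1.321210) = 0.002358
  x_5 = 1.321210 - 0.002358×(1.321210 - 1.280855)/(0.002358 - (-0.040874))
       = 1.319009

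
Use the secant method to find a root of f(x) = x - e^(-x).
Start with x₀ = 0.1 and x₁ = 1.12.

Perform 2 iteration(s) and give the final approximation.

f(x) = x - e^(-x)
x₀ = 0.1, x₁ = 1.12

Secant formula: x_{n+1} = x_n - f(x_n)(x_n - x_{n-1})/(f(x_n) - f(x_{n-1}))

Iteration 1:
  f(0.100000) = -0.804837
  f(1.120000) = 0.793720
  x_2 = 1.120000 - 0.793720×(1.120000 - 0.100000)/(0.793720 - (-0.804837))
       = 0.613547
Iteration 2:
  f(1.120000) = 0.793720
  f(0.613547) = 0.072120
  x_3 = 0.613547 - 0.072120×(0.613547 - 1.120000)/(0.072120 - 0.793720)
       = 0.562930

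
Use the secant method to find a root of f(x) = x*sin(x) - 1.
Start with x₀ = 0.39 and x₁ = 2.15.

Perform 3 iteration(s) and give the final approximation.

f(x) = x*sin(x) - 1
x₀ = 0.39, x₁ = 2.15

Secant formula: x_{n+1} = x_n - f(x_n)(x_n - x_{n-1})/(f(x_n) - f(x_{n-1}))

Iteration 1:
  f(0.390000) = -0.851727
  f(2.150000) = 0.799332
  x_2 = 2.150000 - 0.799332×(2.150000 - 0.390000)/(0.799332 - (-0.851727))
       = 1.297926
Iteration 2:
  f(2.150000) = 0.799332
  f(1.297926) = 0.249904
  x_3 = 1.297926 - 0.249904×(1.297926 - 2.150000)/(0.249904 - 0.799332)
       = 0.910365
Iteration 3:
  f(1.297926) = 0.249904
  f(0.910365) = -0.281059
  x_4 = 0.910365 - (-0.281059)×(0.910365 - 1.297926)/(-0.281059 - 0.249904)
       = 1.115516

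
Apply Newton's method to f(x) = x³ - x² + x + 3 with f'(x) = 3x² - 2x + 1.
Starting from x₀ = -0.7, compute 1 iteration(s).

f(x) = x³ - x² + x + 3
f'(x) = 3x² - 2x + 1
x₀ = -0.7

Newton-Raphson formula: x_{n+1} = x_n - f(x_n)/f'(x_n)

Iteration 1:
  f(-0.700000) = 1.467000
  f'(-0.700000) = 3.870000
  x_1 = -0.700000 - 1.467000/3.870000 = -1.079070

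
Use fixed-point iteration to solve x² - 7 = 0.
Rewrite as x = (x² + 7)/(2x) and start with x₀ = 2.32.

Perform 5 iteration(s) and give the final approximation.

Equation: x² - 7 = 0
Fixed-point form: x = (x² + 7)/(2x)
x₀ = 2.32

x_1 = g(2.320000) = 2.668621
x_2 = g(2.668621) = 2.645849
x_3 = g(2.645849) = 2.645751
x_4 = g(2.645751) = 2.645751
x_5 = g(2.645751) = 2.645751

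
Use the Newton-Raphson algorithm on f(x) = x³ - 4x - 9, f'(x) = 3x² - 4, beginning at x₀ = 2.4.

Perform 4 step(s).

f(x) = x³ - 4x - 9
f'(x) = 3x² - 4
x₀ = 2.4

Newton-Raphson formula: x_{n+1} = x_n - f(x_n)/f'(x_n)

Iteration 1:
  f(2.400000) = -4.776000
  f'(2.400000) = 13.280000
  x_1 = 2.400000 - (-4.776000)/13.280000 = 2.759639
Iteration 2:
  f(2.759639) = 0.977763
  f'(2.759639) = 18.846815
  x_2 = 2.759639 - 0.977763/18.846815 = 2.707759
Iteration 3:
  f(2.707759) = 0.022143
  f'(2.707759) = 17.995878
  x_3 = 2.707759 - 0.022143/17.995878 = 2.706529
Iteration 4:
  f(2.706529) = 0.000012
  f'(2.706529) = 17.975892
  x_4 = 2.706529 - 0.000012/17.975892 = 2.706528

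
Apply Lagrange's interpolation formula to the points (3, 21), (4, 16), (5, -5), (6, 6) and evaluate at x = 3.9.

Lagrange interpolation formula:
P(x) = Σ yᵢ × Lᵢ(x)
where Lᵢ(x) = Π_{j≠i} (x - xⱼ)/(xᵢ - xⱼ)

L_0(3.9) = (3.9 - 4)/(3 - 4) × (3.9 - 5)/(3 - 5) × (3.9 - 6)/(3 - 6) = 0.038500
L_1(3.9) = (3.9 - 3)/(4 - 3) × (3.9 - 5)/(4 - 5) × (3.9 - 6)/(4 - 6) = 1.039500
L_2(3.9) = (3.9 - 3)/(5 - 3) × (3.9 - 4)/(5 - 4) × (3.9 - 6)/(5 - 6) = -0.094500
L_3(3.9) = (3.9 - 3)/(6 - 3) × (3.9 - 4)/(6 - 4) × (3.9 - 5)/(6 - 5) = 0.016500

P(3.9) = 21×L_0(3.9) + 16×L_1(3.9) + (-5)×L_2(3.9) + 6×L_3(3.9)
P(3.9) = 18.012000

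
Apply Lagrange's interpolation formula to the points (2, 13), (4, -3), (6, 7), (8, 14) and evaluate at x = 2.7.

Lagrange interpolation formula:
P(x) = Σ yᵢ × Lᵢ(x)
where Lᵢ(x) = Π_{j≠i} (x - xⱼ)/(xᵢ - xⱼ)

L_0(2.7) = (2.7 - 4)/(2 - 4) × (2.7 - 6)/(2 - 6) × (2.7 - 8)/(2 - 8) = 0.473687
L_1(2.7) = (2.7 - 2)/(4 - 2) × (2.7 - 6)/(4 - 6) × (2.7 - 8)/(4 - 8) = 0.765188
L_2(2.7) = (2.7 - 2)/(6 - 2) × (2.7 - 4)/(6 - 4) × (2.7 - 8)/(6 - 8) = -0.301438
L_3(2.7) = (2.7 - 2)/(8 - 2) × (2.7 - 4)/(8 - 4) × (2.7 - 6)/(8 - 6) = 0.062562

P(2.7) = 13×L_0(2.7) + (-3)×L_1(2.7) + 7×L_2(2.7) + 14×L_3(2.7)
P(2.7) = 2.628187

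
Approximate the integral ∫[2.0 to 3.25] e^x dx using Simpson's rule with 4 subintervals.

f(x) = e^x
a = 2.0, b = 3.25, n = 4
h = (b - a)/n = 0.312500

Simpson's rule: (h/3)[f(x₀) + 4f(x₁) + 2f(x₂) + ... + f(xₙ)]

x_0 = 2.0000, f(x_0) = 7.389056, coefficient = 1
x_1 = 2.3125, f(x_1) = 10.099642, coefficient = 4
x_2 = 2.6250, f(x_2) = 13.804574, coefficient = 2
x_3 = 2.9375, f(x_3) = 18.868616, coefficient = 4
x_4 = 3.2500, f(x_4) = 25.790340, coefficient = 1

I ≈ (0.312500/3) × 176.661576 = 18.402248
Exact value: 18.401284
Error: 0.000964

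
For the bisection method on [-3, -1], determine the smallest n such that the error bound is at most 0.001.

We need (b-a)/2^n ≤ 0.001
(-1 - (-3))/2^n ≤ 0.001
2/2^n ≤ 0.001
2^n ≥ 2000
n ≥ log₂(2000) = 10.97
n ≥ 11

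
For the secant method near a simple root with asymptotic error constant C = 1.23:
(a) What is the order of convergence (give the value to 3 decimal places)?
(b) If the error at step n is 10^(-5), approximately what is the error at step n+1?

(a) Secant method has superlinear convergence with order φ = (1+√5)/2 ≈ 1.618.
    This means |e_{n+1}| ≈ C|e_n|^1.618.

(b) With |e_n| = 10^(-5) and C = 1.23:
    |e_{n+1}| ≈ 1.23 × (10^(-5))^1.618 = 1.23 × 10^(-8.09)

(a) ≈ 1.618 (golden ratio); (b) |e_{n+1}| ≈ 9.994e-09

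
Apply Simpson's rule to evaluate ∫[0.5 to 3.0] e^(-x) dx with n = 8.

f(x) = e^(-x)
a = 0.5, b = 3.0, n = 8
h = (b - a)/n = 0.312500

Simpson's rule: (h/3)[f(x₀) + 4f(x₁) + 2f(x₂) + ... + f(xₙ)]

x_0 = 0.5000, f(x_0) = 0.606531, coefficient = 1
x_1 = 0.8125, f(x_1) = 0.443747, coefficient = 4
x_2 = 1.1250, f(x_2) = 0.324652, coefficient = 2
x_3 = 1.4375, f(x_3) = 0.237521, coefficient = 4
x_4 = 1.7500, f(x_4) = 0.173774, coefficient = 2
x_5 = 2.0625, f(x_5) = 0.127136, coefficient = 4
x_6 = 2.3750, f(x_6) = 0.093014, coefficient = 2
x_7 = 2.6875, f(x_7) = 0.068051, coefficient = 4
x_8 = 3.0000, f(x_8) = 0.049787, coefficient = 1

I ≈ (0.312500/3) × 5.345018 = 0.556773
Exact value: 0.556744
Error: 0.000029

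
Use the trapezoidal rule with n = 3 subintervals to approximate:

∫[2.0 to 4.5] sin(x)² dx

f(x) = sin(x)²
a = 2.0, b = 4.5, n = 3
h = (b - a)/n = 0.833333

Trapezoidal rule: (h/2)[f(x₀) + 2f(x₁) + 2f(x₂) + ... + f(xₙ)]

x_0 = 2.0000, f(x_0) = 0.826822, coefficient = 1
x_1 = 2.8333, f(x_1) = 0.092052, coefficient = 2
x_2 = 3.6667, f(x_2) = 0.251279, coefficient = 2
x_3 = 4.5000, f(x_3) = 0.955565, coefficient = 1

I ≈ (0.833333/2) × 2.469048 = 1.028770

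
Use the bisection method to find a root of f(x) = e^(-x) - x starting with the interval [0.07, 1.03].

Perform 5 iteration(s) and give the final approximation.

f(x) = e^(-x) - x
Initial interval: [0.07, 1.03]

Iteration 1:
  c_1 = (0.070000 + 1.030000)/2 = 0.550000
  f(c_1) = f(0.550000) = 0.026950
  f(a) × f(c) ≥ 0, new interval: [0.550000, 1.030000]
Iteration 2:
  c_2 = (0.550000 + 1.030000)/2 = 0.790000
  f(c_2) = f(0.790000) = -0.336155
  f(a) × f(c) < 0, new interval: [0.550000, 0.790000]
Iteration 3:
  c_3 = (0.550000 + 0.790000)/2 = 0.670000
  f(c_3) = f(0.670000) = -0.158291
  f(a) × f(c) < 0, new interval: [0.550000, 0.670000]
Iteration 4:
  c_4 = (0.550000 + 0.670000)/2 = 0.610000
  f(c_4) = f(0.610000) = -0.066649
  f(a) × f(c) < 0, new interval: [0.550000, 0.610000]
Iteration 5:
  c_5 = (0.550000 + 0.610000)/2 = 0.580000
  f(c_5) = f(0.580000) = -0.020102
  f(a) × f(c) < 0, new interval: [0.550000, 0.580000]

After 5 iteration(s), the approximation is c_5 = 0.580000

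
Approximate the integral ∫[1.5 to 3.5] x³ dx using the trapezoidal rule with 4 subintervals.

f(x) = x³
a = 1.5, b = 3.5, n = 4
h = (b - a)/n = 0.500000

Trapezoidal rule: (h/2)[f(x₀) + 2f(x₁) + 2f(x₂) + ... + f(xₙ)]

x_0 = 1.5000, f(x_0) = 3.375000, coefficient = 1
x_1 = 2.0000, f(x_1) = 8.000000, coefficient = 2
x_2 = 2.5000, f(x_2) = 15.625000, coefficient = 2
x_3 = 3.0000, f(x_3) = 27.000000, coefficient = 2
x_4 = 3.5000, f(x_4) = 42.875000, coefficient = 1

I ≈ (0.500000/2) × 147.500000 = 36.875000
Exact value: 36.250000
Error: 0.625000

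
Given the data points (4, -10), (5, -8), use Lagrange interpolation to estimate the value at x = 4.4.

Lagrange interpolation formula:
P(x) = Σ yᵢ × Lᵢ(x)
where Lᵢ(x) = Π_{j≠i} (x - xⱼ)/(xᵢ - xⱼ)

L_0(4.4) = (4.4 - 5)/(4 - 5) = 0.600000
L_1(4.4) = (4.4 - 4)/(5 - 4) = 0.400000

P(4.4) = (-10)×L_0(4.4) + (-8)×L_1(4.4)
P(4.4) = -9.200000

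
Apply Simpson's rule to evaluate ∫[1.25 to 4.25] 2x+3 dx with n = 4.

f(x) = 2x+3
a = 1.25, b = 4.25, n = 4
h = (b - a)/n = 0.750000

Simpson's rule: (h/3)[f(x₀) + 4f(x₁) + 2f(x₂) + ... + f(xₙ)]

x_0 = 1.2500, f(x_0) = 5.500000, coefficient = 1
x_1 = 2.0000, f(x_1) = 7.000000, coefficient = 4
x_2 = 2.7500, f(x_2) = 8.500000, coefficient = 2
x_3 = 3.5000, f(x_3) = 10.000000, coefficient = 4
x_4 = 4.2500, f(x_4) = 11.500000, coefficient = 1

I ≈ (0.750000/3) × 102.000000 = 25.500000
Exact value: 25.500000
Error: 0.000000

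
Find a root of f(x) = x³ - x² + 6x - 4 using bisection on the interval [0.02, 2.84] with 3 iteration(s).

f(x) = x³ - x² + 6x - 4
Initial interval: [0.02, 2.84]

Iteration 1:
  c_1 = (0.020000 + 2.840000)/2 = 1.430000
  f(c_1) = f(1.430000) = 5.459307
  f(a) × f(c) < 0, new interval: [0.020000, 1.430000]
Iteration 2:
  c_2 = (0.020000 + 1.430000)/2 = 0.725000
  f(c_2) = f(0.725000) = 0.205453
  f(a) × f(c) < 0, new interval: [0.020000, 0.725000]
Iteration 3:
  c_3 = (0.020000 + 0.725000)/2 = 0.372500
  f(c_3) = f(0.372500) = -1.852070
  f(a) × f(c) ≥ 0, new interval: [0.372500, 0.725000]

After 3 iteration(s), the approximation is c_3 = 0.372500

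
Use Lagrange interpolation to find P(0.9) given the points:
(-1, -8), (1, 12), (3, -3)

Lagrange interpolation formula:
P(x) = Σ yᵢ × Lᵢ(x)
where Lᵢ(x) = Π_{j≠i} (x - xⱼ)/(xᵢ - xⱼ)

L_0(0.9) = (0.9 - 1)/(-1 - 1) × (0.9 - 3)/(-1 - 3) = 0.026250
L_1(0.9) = (0.9 - (-1))/(1 - (-1)) × (0.9 - 3)/(1 - 3) = 0.997500
L_2(0.9) = (0.9 - (-1))/(3 - (-1)) × (0.9 - 1)/(3 - 1) = -0.023750

P(0.9) = (-8)×L_0(0.9) + 12×L_1(0.9) + (-3)×L_2(0.9)
P(0.9) = 11.831250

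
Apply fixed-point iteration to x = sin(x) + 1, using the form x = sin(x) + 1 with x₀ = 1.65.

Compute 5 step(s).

Equation: x = sin(x) + 1
Fixed-point form: x = sin(x) + 1
x₀ = 1.65

x_1 = g(1.650000) = 1.996865
x_2 = g(1.996865) = 1.910598
x_3 = g(1.910598) = 1.942821
x_4 = g(1.942821) = 1.931593
x_5 = g(1.931593) = 1.935616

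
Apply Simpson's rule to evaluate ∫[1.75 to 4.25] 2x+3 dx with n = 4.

f(x) = 2x+3
a = 1.75, b = 4.25, n = 4
h = (b - a)/n = 0.625000

Simpson's rule: (h/3)[f(x₀) + 4f(x₁) + 2f(x₂) + ... + f(xₙ)]

x_0 = 1.7500, f(x_0) = 6.500000, coefficient = 1
x_1 = 2.3750, f(x_1) = 7.750000, coefficient = 4
x_2 = 3.0000, f(x_2) = 9.000000, coefficient = 2
x_3 = 3.6250, f(x_3) = 10.250000, coefficient = 4
x_4 = 4.2500, f(x_4) = 11.500000, coefficient = 1

I ≈ (0.625000/3) × 108.000000 = 22.500000
Exact value: 22.500000
Error: 0.000000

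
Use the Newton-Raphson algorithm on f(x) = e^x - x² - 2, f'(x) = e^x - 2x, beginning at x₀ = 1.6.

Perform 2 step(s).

f(x) = e^x - x² - 2
f'(x) = e^x - 2x
x₀ = 1.6

Newton-Raphson formula: x_{n+1} = x_n - f(x_n)/f'(x_n)

Iteration 1:
  f(1.600000) = 0.393032
  f'(1.600000) = 1.753032
  x_1 = 1.600000 - 0.393032/1.753032 = 1.375799
Iteration 2:
  f(1.375799) = 0.065415
  f'(1.375799) = 1.206639
  x_2 = 1.375799 - 0.065415/1.206639 = 1.321586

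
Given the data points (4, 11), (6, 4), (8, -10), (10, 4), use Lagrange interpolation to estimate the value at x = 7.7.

Lagrange interpolation formula:
P(x) = Σ yᵢ × Lᵢ(x)
where Lᵢ(x) = Π_{j≠i} (x - xⱼ)/(xᵢ - xⱼ)

L_0(7.7) = (7.7 - 6)/(4 - 6) × (7.7 - 8)/(4 - 8) × (7.7 - 10)/(4 - 10) = -0.024437
L_1(7.7) = (7.7 - 4)/(6 - 4) × (7.7 - 8)/(6 - 8) × (7.7 - 10)/(6 - 10) = 0.159562
L_2(7.7) = (7.7 - 4)/(8 - 4) × (7.7 - 6)/(8 - 6) × (7.7 - 10)/(8 - 10) = 0.904188
L_3(7.7) = (7.7 - 4)/(10 - 4) × (7.7 - 6)/(10 - 6) × (7.7 - 8)/(10 - 8) = -0.039312

P(7.7) = 11×L_0(7.7) + 4×L_1(7.7) + (-10)×L_2(7.7) + 4×L_3(7.7)
P(7.7) = -8.829688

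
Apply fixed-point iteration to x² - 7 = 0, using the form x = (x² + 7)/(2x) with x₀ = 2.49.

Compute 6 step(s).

Equation: x² - 7 = 0
Fixed-point form: x = (x² + 7)/(2x)
x₀ = 2.49

x_1 = g(2.490000) = 2.650622
x_2 = g(2.650622) = 2.645756
x_3 = g(2.645756) = 2.645751
x_4 = g(2.645751) = 2.645751
x_5 = g(2.645751) = 2.645751
x_6 = g(2.645751) = 2.645751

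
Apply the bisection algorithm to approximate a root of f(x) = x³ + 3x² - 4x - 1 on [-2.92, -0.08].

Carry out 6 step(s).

f(x) = x³ + 3x² - 4x - 1
Initial interval: [-2.92, -0.08]

Iteration 1:
  c_1 = (-2.920000 + (-0.080000))/2 = -1.500000
  f(c_1) = f(-1.500000) = 8.375000
  f(a) × f(c) ≥ 0, new interval: [-1.500000, -0.080000]
Iteration 2:
  c_2 = (-1.500000 + (-0.080000))/2 = -0.790000
  f(c_2) = f(-0.790000) = 3.539261
  f(a) × f(c) ≥ 0, new interval: [-0.790000, -0.080000]
Iteration 3:
  c_3 = (-0.790000 + (-0.080000))/2 = -0.435000
  f(c_3) = f(-0.435000) = 1.225362
  f(a) × f(c) ≥ 0, new interval: [-0.435000, -0.080000]
Iteration 4:
  c_4 = (-0.435000 + (-0.080000))/2 = -0.257500
  f(c_4) = f(-0.257500) = 0.211845
  f(a) × f(c) ≥ 0, new interval: [-0.257500, -0.080000]
Iteration 5:
  c_5 = (-0.257500 + (-0.080000))/2 = -0.168750
  f(c_5) = f(-0.168750) = -0.244376
  f(a) × f(c) < 0, new interval: [-0.257500, -0.168750]
Iteration 6:
  c_6 = (-0.257500 + (-0.168750))/2 = -0.213125
  f(c_6) = f(-0.213125) = -0.020914
  f(a) × f(c) < 0, new interval: [-0.257500, -0.213125]

After 6 iteration(s), the approximation is c_6 = -0.213125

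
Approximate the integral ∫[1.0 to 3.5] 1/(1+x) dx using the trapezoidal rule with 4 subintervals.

f(x) = 1/(1+x)
a = 1.0, b = 3.5, n = 4
h = (b - a)/n = 0.625000

Trapezoidal rule: (h/2)[f(x₀) + 2f(x₁) + 2f(x₂) + ... + f(xₙ)]

x_0 = 1.0000, f(x_0) = 0.500000, coefficient = 1
x_1 = 1.6250, f(x_1) = 0.380952, coefficient = 2
x_2 = 2.2500, f(x_2) = 0.307692, coefficient = 2
x_3 = 2.8750, f(x_3) = 0.258065, coefficient = 2
x_4 = 3.5000, f(x_4) = 0.222222, coefficient = 1

I ≈ (0.625000/2) × 2.615641 = 0.817388
Exact value: 0.810930
Error: 0.006457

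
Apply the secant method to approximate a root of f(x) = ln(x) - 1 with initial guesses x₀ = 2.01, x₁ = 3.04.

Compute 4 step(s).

f(x) = ln(x) - 1
x₀ = 2.01, x₁ = 3.04

Secant formula: x_{n+1} = x_n - f(x_n)(x_n - x_{n-1})/(f(x_n) - f(x_{n-1}))

Iteration 1:
  f(2.010000) = -0.301865
  f(3.040000) = 0.111858
  x_2 = 3.040000 - 0.111858×(3.040000 - 2.010000)/(0.111858 - (-0.301865))
       = 2.761521
Iteration 2:
  f(3.040000) = 0.111858
  f(2.761521) = 0.015782
  x_3 = 2.761521 - 0.015782×(2.761521 - 3.040000)/(0.015782 - 0.111858)
       = 2.715778
Iteration 3:
  f(2.761521) = 0.015782
  f(2.715778) = -0.000922
  x_4 = 2.715778 - (-0.000922)×(2.715778 - 2.761521)/(-0.000922 - 0.015782)
       = 2.718302
Iteration 4:
  f(2.715778) = -0.000922
  f(2.718302) = 0.000007
  x_5 = 2.718302 - 0.000007×(2.718302 - 2.715778)/(0.000007 - (-0.000922))
       = 2.718282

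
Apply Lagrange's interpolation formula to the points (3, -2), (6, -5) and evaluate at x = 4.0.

Lagrange interpolation formula:
P(x) = Σ yᵢ × Lᵢ(x)
where Lᵢ(x) = Π_{j≠i} (x - xⱼ)/(xᵢ - xⱼ)

L_0(4.0) = (4.0 - 6)/(3 - 6) = 0.666667
L_1(4.0) = (4.0 - 3)/(6 - 3) = 0.333333

P(4.0) = (-2)×L_0(4.0) + (-5)×L_1(4.0)
P(4.0) = -3.000000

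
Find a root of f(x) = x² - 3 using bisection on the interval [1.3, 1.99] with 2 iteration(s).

f(x) = x² - 3
Initial interval: [1.3, 1.99]

Iteration 1:
  c_1 = (1.300000 + 1.990000)/2 = 1.645000
  f(c_1) = f(1.645000) = -0.293975
  f(a) × f(c) ≥ 0, new interval: [1.645000, 1.990000]
Iteration 2:
  c_2 = (1.645000 + 1.990000)/2 = 1.817500
  f(c_2) = f(1.817500) = 0.303306
  f(a) × f(c) < 0, new interval: [1.645000, 1.817500]

After 2 iteration(s), the approximation is c_2 = 1.817500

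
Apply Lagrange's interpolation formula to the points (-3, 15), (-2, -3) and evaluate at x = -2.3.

Lagrange interpolation formula:
P(x) = Σ yᵢ × Lᵢ(x)
where Lᵢ(x) = Π_{j≠i} (x - xⱼ)/(xᵢ - xⱼ)

L_0(-2.3) = (-2.3 - (-2))/(-3 - (-2)) = 0.300000
L_1(-2.3) = (-2.3 - (-3))/(-2 - (-3)) = 0.700000

P(-2.3) = 15×L_0(-2.3) + (-3)×L_1(-2.3)
P(-2.3) = 2.400000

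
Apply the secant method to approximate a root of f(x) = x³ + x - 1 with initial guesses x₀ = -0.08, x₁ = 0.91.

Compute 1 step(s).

f(x) = x³ + x - 1
x₀ = -0.08, x₁ = 0.91

Secant formula: x_{n+1} = x_n - f(x_n)(x_n - x_{n-1})/(f(x_n) - f(x_{n-1}))

Iteration 1:
  f(-0.080000) = -1.080512
  f(0.910000) = 0.663571
  x_2 = 0.910000 - 0.663571×(0.910000 - (-0.080000))/(0.663571 - (-1.080512))
       = 0.533335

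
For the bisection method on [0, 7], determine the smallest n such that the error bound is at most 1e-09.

We need (b-a)/2^n ≤ 1e-09
(7 - 0)/2^n ≤ 1e-09
7/2^n ≤ 1e-09
2^n ≥ 7000000000
n ≥ log₂(7000000000) = 32.70
n ≥ 33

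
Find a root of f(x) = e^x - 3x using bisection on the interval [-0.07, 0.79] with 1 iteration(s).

f(x) = e^x - 3x
Initial interval: [-0.07, 0.79]

Iteration 1:
  c_1 = (-0.070000 + 0.790000)/2 = 0.360000
  f(c_1) = f(0.360000) = 0.353329
  f(a) × f(c) ≥ 0, new interval: [0.360000, 0.790000]

After 1 iteration(s), the approximation is c_1 = 0.360000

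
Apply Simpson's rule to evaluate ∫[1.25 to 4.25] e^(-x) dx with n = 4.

f(x) = e^(-x)
a = 1.25, b = 4.25, n = 4
h = (b - a)/n = 0.750000

Simpson's rule: (h/3)[f(x₀) + 4f(x₁) + 2f(x₂) + ... + f(xₙ)]

x_0 = 1.2500, f(x_0) = 0.286505, coefficient = 1
x_1 = 2.0000, f(x_1) = 0.135335, coefficient = 4
x_2 = 2.7500, f(x_2) = 0.063928, coefficient = 2
x_3 = 3.5000, f(x_3) = 0.030197, coefficient = 4
x_4 = 4.2500, f(x_4) = 0.014264, coefficient = 1

I ≈ (0.750000/3) × 1.090755 = 0.272689
Exact value: 0.272241
Error: 0.000448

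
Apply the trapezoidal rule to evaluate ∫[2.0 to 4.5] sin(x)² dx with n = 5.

f(x) = sin(x)²
a = 2.0, b = 4.5, n = 5
h = (b - a)/n = 0.500000

Trapezoidal rule: (h/2)[f(x₀) + 2f(x₁) + 2f(x₂) + ... + f(xₙ)]

x_0 = 2.0000, f(x_0) = 0.826822, coefficient = 1
x_1 = 2.5000, f(x_1) = 0.358169, coefficient = 2
x_2 = 3.0000, f(x_2) = 0.019915, coefficient = 2
x_3 = 3.5000, f(x_3) = 0.123049, coefficient = 2
x_4 = 4.0000, f(x_4) = 0.572750, coefficient = 2
x_5 = 4.5000, f(x_5) = 0.955565, coefficient = 1

I ≈ (0.500000/2) × 3.930152 = 0.982538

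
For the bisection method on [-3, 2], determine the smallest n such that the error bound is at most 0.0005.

We need (b-a)/2^n ≤ 0.0005
(2 - (-3))/2^n ≤ 0.0005
5/2^n ≤ 0.0005
2^n ≥ 10000
n ≥ log₂(10000) = 13.29
n ≥ 14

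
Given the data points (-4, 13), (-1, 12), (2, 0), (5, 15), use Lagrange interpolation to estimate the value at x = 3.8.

Lagrange interpolation formula:
P(x) = Σ yᵢ × Lᵢ(x)
where Lᵢ(x) = Π_{j≠i} (x - xⱼ)/(xᵢ - xⱼ)

L_0(3.8) = (3.8 - (-1))/(-4 - (-1)) × (3.8 - 2)/(-4 - 2) × (3.8 - 5)/(-4 - 5) = 0.064000
L_1(3.8) = (3.8 - (-4))/(-1 - (-4)) × (3.8 - 2)/(-1 - 2) × (3.8 - 5)/(-1 - 5) = -0.312000
L_2(3.8) = (3.8 - (-4))/(2 - (-4)) × (3.8 - (-1))/(2 - (-1)) × (3.8 - 5)/(2 - 5) = 0.832000
L_3(3.8) = (3.8 - (-4))/(5 - (-4)) × (3.8 - (-1))/(5 - (-1)) × (3.8 - 2)/(5 - 2) = 0.416000

P(3.8) = 13×L_0(3.8) + 12×L_1(3.8) + 0×L_2(3.8) + 15×L_3(3.8)
P(3.8) = 3.328000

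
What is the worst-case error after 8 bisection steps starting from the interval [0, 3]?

Bisection error bound: |error| ≤ (b-a)/2^n
|error| ≤ (3 - 0)/2^8 = 3/2^8
|error| ≤ 0.0117187500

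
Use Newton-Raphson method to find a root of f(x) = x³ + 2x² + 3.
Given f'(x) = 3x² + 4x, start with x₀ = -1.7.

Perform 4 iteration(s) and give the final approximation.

f(x) = x³ + 2x² + 3
f'(x) = 3x² + 4x
x₀ = -1.7

Newton-Raphson formula: x_{n+1} = x_n - f(x_n)/f'(x_n)

Iteration 1:
  f(-1.700000) = 3.867000
  f'(-1.700000) = 1.870000
  x_1 = -1.700000 - 3.867000/1.870000 = -3.767914
Iteration 2:
  f(-3.767914) = -22.099398
  f'(-3.767914) = 27.519880
  x_2 = -3.767914 - (-22.099398)/27.519880 = -2.964880
Iteration 3:
  f(-2.964880) = -5.481798
  f'(-2.964880) = 14.512027
  x_3 = -2.964880 - (-5.481798)/14.512027 = -2.587139
Iteration 4:
  f(-2.587139) = -0.929888
  f'(-2.587139) = 9.731306
  x_4 = -2.587139 - (-0.929888)/9.731306 = -2.491582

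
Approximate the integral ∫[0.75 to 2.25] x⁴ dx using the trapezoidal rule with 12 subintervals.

f(x) = x⁴
a = 0.75, b = 2.25, n = 12
h = (b - a)/n = 0.125000

Trapezoidal rule: (h/2)[f(x₀) + 2f(x₁) + 2f(x₂) + ... + f(xₙ)]

x_0 = 0.7500, f(x_0) = 0.316406, coefficient = 1
x_1 = 0.8750, f(x_1) = 0.586182, coefficient = 2
x_2 = 1.0000, f(x_2) = 1.000000, coefficient = 2
x_3 = 1.1250, f(x_3) = 1.601807, coefficient = 2
x_4 = 1.2500, f(x_4) = 2.441406, coefficient = 2
x_5 = 1.3750, f(x_5) = 3.574463, coefficient = 2
x_6 = 1.5000, f(x_6) = 5.062500, coefficient = 2
x_7 = 1.6250, f(x_7) = 6.972900, coefficient = 2
x_8 = 1.7500, f(x_8) = 9.378906, coefficient = 2
x_9 = 1.8750, f(x_9) = 12.359619, coefficient = 2
x_10 = 2.0000, f(x_10) = 16.000000, coefficient = 2
x_11 = 2.1250, f(x_11) = 20.390869, coefficient = 2
x_12 = 2.2500, f(x_12) = 25.628906, coefficient = 1

I ≈ (0.125000/2) × 184.682617 = 11.542664
Exact value: 11.485547
Error: 0.057117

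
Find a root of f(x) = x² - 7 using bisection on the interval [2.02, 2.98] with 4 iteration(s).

f(x) = x² - 7
Initial interval: [2.02, 2.98]

Iteration 1:
  c_1 = (2.020000 + 2.980000)/2 = 2.500000
  f(c_1) = f(2.500000) = -0.750000
  f(a) × f(c) ≥ 0, new interval: [2.500000, 2.980000]
Iteration 2:
  c_2 = (2.500000 + 2.980000)/2 = 2.740000
  f(c_2) = f(2.740000) = 0.507600
  f(a) × f(c) < 0, new interval: [2.500000, 2.740000]
Iteration 3:
  c_3 = (2.500000 + 2.740000)/2 = 2.620000
  f(c_3) = f(2.620000) = -0.135600
  f(a) × f(c) ≥ 0, new interval: [2.620000, 2.740000]
Iteration 4:
  c_4 = (2.620000 + 2.740000)/2 = 2.680000
  f(c_4) = f(2.680000) = 0.182400
  f(a) × f(c) < 0, new interval: [2.620000, 2.680000]

After 4 iteration(s), the approximation is c_4 = 2.680000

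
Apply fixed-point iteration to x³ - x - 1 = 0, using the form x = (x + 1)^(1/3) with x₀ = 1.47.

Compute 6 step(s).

Equation: x³ - x - 1 = 0
Fixed-point form: x = (x + 1)^(1/3)
x₀ = 1.47

x_1 = g(1.470000) = 1.351758
x_2 = g(1.351758) = 1.329834
x_3 = g(1.329834) = 1.325689
x_4 = g(1.325689) = 1.324902
x_5 = g(1.324902) = 1.324753
x_6 = g(1.324753) = 1.324725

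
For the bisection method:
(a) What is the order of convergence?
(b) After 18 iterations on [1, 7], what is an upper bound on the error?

(a) Bisection has linear (order 1) convergence; the error is halved each step.

(b) Error bound = (b-a)/2^n = (7 - 1)/2^{18}
    = 6/2^{18}

(a) 1 (linear); (b) error ≤ 2.29e-05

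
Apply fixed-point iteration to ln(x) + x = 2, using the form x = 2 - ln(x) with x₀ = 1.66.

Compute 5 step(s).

Equation: ln(x) + x = 2
Fixed-point form: x = 2 - ln(x)
x₀ = 1.66

x_1 = g(1.660000) = 1.493182
x_2 = g(1.493182) = 1.599090
x_3 = g(1.599090) = 1.530565
x_4 = g(1.530565) = 1.574363
x_5 = g(1.574363) = 1.546149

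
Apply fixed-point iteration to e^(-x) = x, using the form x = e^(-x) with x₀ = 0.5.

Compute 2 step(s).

Equation: e^(-x) = x
Fixed-point form: x = e^(-x)
x₀ = 0.5

x_1 = g(0.500000) = 0.606531
x_2 = g(0.606531) = 0.545239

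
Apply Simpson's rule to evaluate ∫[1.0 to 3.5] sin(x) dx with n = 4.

f(x) = sin(x)
a = 1.0, b = 3.5, n = 4
h = (b - a)/n = 0.625000

Simpson's rule: (h/3)[f(x₀) + 4f(x₁) + 2f(x₂) + ... + f(xₙ)]

x_0 = 1.0000, f(x_0) = 0.841471, coefficient = 1
x_1 = 1.6250, f(x_1) = 0.998531, coefficient = 4
x_2 = 2.2500, f(x_2) = 0.778073, coefficient = 2
x_3 = 2.8750, f(x_3) = 0.263446, coefficient = 4
x_4 = 3.5000, f(x_4) = -0.350783, coefficient = 1

I ≈ (0.625000/3) × 7.094743 = 1.478072
Exact value: 1.476759
Error: 0.001313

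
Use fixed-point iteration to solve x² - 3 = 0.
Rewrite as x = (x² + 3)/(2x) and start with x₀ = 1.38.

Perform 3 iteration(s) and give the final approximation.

Equation: x² - 3 = 0
Fixed-point form: x = (x² + 3)/(2x)
x₀ = 1.38

x_1 = g(1.380000) = 1.776957
x_2 = g(1.776957) = 1.732618
x_3 = g(1.732618) = 1.732051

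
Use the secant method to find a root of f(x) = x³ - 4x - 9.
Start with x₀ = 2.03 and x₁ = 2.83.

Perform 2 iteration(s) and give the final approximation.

f(x) = x³ - 4x - 9
x₀ = 2.03, x₁ = 2.83

Secant formula: x_{n+1} = x_n - f(x_n)(x_n - x_{n-1})/(f(x_n) - f(x_{n-1}))

Iteration 1:
  f(2.030000) = -8.754573
  f(2.830000) = 2.345187
  x_2 = 2.830000 - 2.345187×(2.830000 - 2.030000)/(2.345187 - (-8.754573))
       = 2.660974
Iteration 2:
  f(2.830000) = 2.345187
  f(2.660974) = -0.802120
  x_3 = 2.660974 - (-0.802120)×(2.660974 - 2.830000)/(-0.802120 - 2.345187)
       = 2.704052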